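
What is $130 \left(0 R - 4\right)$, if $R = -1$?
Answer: $-520$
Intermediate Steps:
$130 \left(0 R - 4\right) = 130 \left(0 \left(-1\right) - 4\right) = 130 \left(0 - 4\right) = 130 \left(-4\right) = -520$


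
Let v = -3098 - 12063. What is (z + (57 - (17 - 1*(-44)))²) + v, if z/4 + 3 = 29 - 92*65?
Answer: -38961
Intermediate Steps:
v = -15161
z = -23816 (z = -12 + 4*(29 - 92*65) = -12 + 4*(29 - 5980) = -12 + 4*(-5951) = -12 - 23804 = -23816)
(z + (57 - (17 - 1*(-44)))²) + v = (-23816 + (57 - (17 - 1*(-44)))²) - 15161 = (-23816 + (57 - (17 + 44))²) - 15161 = (-23816 + (57 - 1*61)²) - 15161 = (-23816 + (57 - 61)²) - 15161 = (-23816 + (-4)²) - 15161 = (-23816 + 16) - 15161 = -23800 - 15161 = -38961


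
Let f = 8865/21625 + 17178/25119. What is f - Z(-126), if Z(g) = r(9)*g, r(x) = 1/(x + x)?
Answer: 293102854/36213225 ≈ 8.0938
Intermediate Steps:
f = 39610279/36213225 (f = 8865*(1/21625) + 17178*(1/25119) = 1773/4325 + 5726/8373 = 39610279/36213225 ≈ 1.0938)
r(x) = 1/(2*x)
Z(g) = g/18 (Z(g) = ((1/2)/9)*g = ((1/2)*(1/9))*g = g/18)
f - Z(-126) = 39610279/36213225 - (-126)/18 = 39610279/36213225 - 1*(-7) = 39610279/36213225 + 7 = 293102854/36213225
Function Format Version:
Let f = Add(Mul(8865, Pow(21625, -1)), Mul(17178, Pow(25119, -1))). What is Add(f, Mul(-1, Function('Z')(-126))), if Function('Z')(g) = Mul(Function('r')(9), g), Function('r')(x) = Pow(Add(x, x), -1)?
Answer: Rational(293102854, 36213225) ≈ 8.0938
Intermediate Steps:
f = Rational(39610279, 36213225) (f = Add(Mul(8865, Rational(1, 21625)), Mul(17178, Rational(1, 25119))) = Add(Rational(1773, 4325), Rational(5726, 8373)) = Rational(39610279, 36213225) ≈ 1.0938)
Function('r')(x) = Mul(Rational(1, 2), Pow(x, -1)) (Function('r')(x) = Pow(Mul(2, x), -1) = Mul(Rational(1, 2), Pow(x, -1)))
Function('Z')(g) = Mul(Rational(1, 18), g) (Function('Z')(g) = Mul(Mul(Rational(1, 2), Pow(9, -1)), g) = Mul(Mul(Rational(1, 2), Rational(1, 9)), g) = Mul(Rational(1, 18), g))
Add(f, Mul(-1, Function('Z')(-126))) = Add(Rational(39610279, 36213225), Mul(-1, Mul(Rational(1, 18), -126))) = Add(Rational(39610279, 36213225), Mul(-1, -7)) = Add(Rational(39610279, 36213225), 7) = Rational(293102854, 36213225)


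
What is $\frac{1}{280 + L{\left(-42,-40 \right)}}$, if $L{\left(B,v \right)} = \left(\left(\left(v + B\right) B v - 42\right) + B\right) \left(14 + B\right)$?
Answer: $\frac{1}{3859912} \approx 2.5907 \cdot 10^{-7}$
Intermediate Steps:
$L{\left(B,v \right)} = \left(14 + B\right) \left(-42 + B + B v \left(B + v\right)\right)$ ($L{\left(B,v \right)} = \left(\left(\left(B + v\right) B v - 42\right) + B\right) \left(14 + B\right) = \left(\left(B \left(B + v\right) v - 42\right) + B\right) \left(14 + B\right) = \left(\left(B v \left(B + v\right) - 42\right) + B\right) \left(14 + B\right) = \left(\left(-42 + B v \left(B + v\right)\right) + B\right) \left(14 + B\right) = \left(-42 + B + B v \left(B + v\right)\right) \left(14 + B\right) = \left(14 + B\right) \left(-42 + B + B v \left(B + v\right)\right)$)
$\frac{1}{280 + L{\left(-42,-40 \right)}} = \frac{1}{280 + \left(-588 + \left(-42\right)^{2} - -1176 - 40 \left(-42\right)^{3} + \left(-42\right)^{2} \left(-40\right)^{2} + 14 \left(-42\right) \left(-40\right)^{2} + 14 \left(-40\right) \left(-42\right)^{2}\right)} = \frac{1}{280 + \left(-588 + 1764 + 1176 - -2963520 + 1764 \cdot 1600 + 14 \left(-42\right) 1600 + 14 \left(-40\right) 1764\right)} = \frac{1}{280 + \left(-588 + 1764 + 1176 + 2963520 + 2822400 - 940800 - 987840\right)} = \frac{1}{280 + 3859632} = \frac{1}{3859912}$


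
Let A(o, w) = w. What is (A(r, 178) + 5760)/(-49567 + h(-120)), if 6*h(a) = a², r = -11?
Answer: -5938/47167 ≈ -0.12589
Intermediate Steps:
h(a) = a²/6
(A(r, 178) + 5760)/(-49567 + h(-120)) = (178 + 5760)/(-49567 + (⅙)*(-120)²) = 5938/(-49567 + (⅙)*14400) = 5938/(-49567 + 2400) = 5938/(-47167) = 5938*(-1/47167) = -5938/47167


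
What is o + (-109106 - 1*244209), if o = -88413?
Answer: -441728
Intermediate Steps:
o + (-109106 - 1*244209) = -88413 + (-109106 - 1*244209) = -88413 + (-109106 - 244209) = -88413 - 353315 = -441728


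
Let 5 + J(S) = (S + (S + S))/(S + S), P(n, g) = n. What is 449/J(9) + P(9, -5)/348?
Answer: -104147/812 ≈ -128.26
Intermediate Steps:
J(S) = -7/2 (J(S) = -5 + (S + (S + S))/(S + S) = -5 + (S + 2*S)/((2*S)) = -5 + (3*S)*(1/(2*S)) = -5 + 3/2 = -7/2)
449/J(9) + P(9, -5)/348 = 449/(-7/2) + 9/348 = 449*(-2/7) + 9*(1/348) = -898/7 + 3/116 = -104147/812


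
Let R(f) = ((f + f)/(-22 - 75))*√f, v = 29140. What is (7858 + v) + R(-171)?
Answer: 36998 + 1026*I*√19/97 ≈ 36998.0 + 46.105*I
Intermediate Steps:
R(f) = -2*f^(3/2)/97 (R(f) = ((2*f)/(-97))*√f = ((2*f)*(-1/97))*√f = (-2*f/97)*√f = -2*f^(3/2)/97)
(7858 + v) + R(-171) = (7858 + 29140) - (-1026)*I*√19/97 = 36998 - (-1026)*I*√19/97 = 36998 + 1026*I*√19/97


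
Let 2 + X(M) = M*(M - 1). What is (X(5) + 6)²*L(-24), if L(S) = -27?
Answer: -15552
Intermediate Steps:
X(M) = -2 + M*(-1 + M) (X(M) = -2 + M*(M - 1) = -2 + M*(-1 + M))
(X(5) + 6)²*L(-24) = ((-2 + 5² - 1*5) + 6)²*(-27) = ((-2 + 25 - 5) + 6)²*(-27) = (18 + 6)²*(-27) = 24²*(-27) = 576*(-27) = -15552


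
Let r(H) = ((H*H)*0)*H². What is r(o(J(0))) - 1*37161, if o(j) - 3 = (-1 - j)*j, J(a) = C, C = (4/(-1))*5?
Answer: -37161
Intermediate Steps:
C = -20 (C = (4*(-1))*5 = -4*5 = -20)
J(a) = -20
o(j) = 3 + j*(-1 - j) (o(j) = 3 + (-1 - j)*j = 3 + j*(-1 - j))
r(H) = 0 (r(H) = (H²*0)*H² = 0*H² = 0)
r(o(J(0))) - 1*37161 = 0 - 1*37161 = 0 - 37161 = -37161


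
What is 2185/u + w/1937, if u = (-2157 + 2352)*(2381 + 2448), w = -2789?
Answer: -3103010/2158563 ≈ -1.4375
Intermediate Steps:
u = 941655 (u = 195*4829 = 941655)
2185/u + w/1937 = 2185/941655 - 2789/1937 = 2185*(1/941655) - 2789*1/1937 = 437/188331 - 2789/1937 = -3103010/2158563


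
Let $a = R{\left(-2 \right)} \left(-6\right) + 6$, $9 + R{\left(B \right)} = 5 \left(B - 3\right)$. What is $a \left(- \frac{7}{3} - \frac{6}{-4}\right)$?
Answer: $-175$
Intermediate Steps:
$R{\left(B \right)} = -24 + 5 B$ ($R{\left(B \right)} = -9 + 5 \left(B - 3\right) = -9 + 5 \left(-3 + B\right) = -9 + \left(-15 + 5 B\right) = -24 + 5 B$)
$a = 210$ ($a = \left(-24 + 5 \left(-2\right)\right) \left(-6\right) + 6 = \left(-24 - 10\right) \left(-6\right) + 6 = \left(-34\right) \left(-6\right) + 6 = 204 + 6 = 210$)
$a \left(- \frac{7}{3} - \frac{6}{-4}\right) = 210 \left(- \frac{7}{3} - \frac{6}{-4}\right) = 210 \left(\left(-7\right) \frac{1}{3} - - \frac{3}{2}\right) = 210 \left(- \frac{7}{3} + \frac{3}{2}\right) = 210 \left(- \frac{5}{6}\right) = -175$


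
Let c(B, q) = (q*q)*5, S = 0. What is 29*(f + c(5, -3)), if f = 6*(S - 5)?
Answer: 435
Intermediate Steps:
f = -30 (f = 6*(0 - 5) = 6*(-5) = -30)
c(B, q) = 5*q² (c(B, q) = q²*5 = 5*q²)
29*(f + c(5, -3)) = 29*(-30 + 5*(-3)²) = 29*(-30 + 5*9) = 29*(-30 + 45) = 29*15 = 435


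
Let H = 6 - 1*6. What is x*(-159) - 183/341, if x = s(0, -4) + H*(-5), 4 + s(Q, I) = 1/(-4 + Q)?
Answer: 920991/1364 ≈ 675.21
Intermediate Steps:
s(Q, I) = -4 + 1/(-4 + Q)
H = 0 (H = 6 - 6 = 0)
x = -17/4 (x = (17 - 4*0)/(-4 + 0) + 0*(-5) = (17 + 0)/(-4) + 0 = -¼*17 + 0 = -17/4 + 0 = -17/4 ≈ -4.2500)
x*(-159) - 183/341 = -17/4*(-159) - 183/341 = 2703/4 - 183*1/341 = 2703/4 - 183/341 = 920991/1364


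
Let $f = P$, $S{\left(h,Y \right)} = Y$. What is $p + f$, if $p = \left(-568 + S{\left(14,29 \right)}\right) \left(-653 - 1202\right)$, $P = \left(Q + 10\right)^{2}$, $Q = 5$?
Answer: $1000070$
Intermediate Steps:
$P = 225$ ($P = \left(5 + 10\right)^{2} = 15^{2} = 225$)
$f = 225$
$p = 999845$ ($p = \left(-568 + 29\right) \left(-653 - 1202\right) = \left(-539\right) \left(-1855\right) = 999845$)
$p + f = 999845 + 225 = 1000070$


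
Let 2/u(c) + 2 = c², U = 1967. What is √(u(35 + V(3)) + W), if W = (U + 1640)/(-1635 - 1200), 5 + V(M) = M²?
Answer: I*√121195895/9765 ≈ 1.1274*I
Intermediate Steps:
V(M) = -5 + M²
u(c) = 2/(-2 + c²)
W = -3607/2835 (W = (1967 + 1640)/(-1635 - 1200) = 3607/(-2835) = 3607*(-1/2835) = -3607/2835 ≈ -1.2723)
√(u(35 + V(3)) + W) = √(2/(-2 + (35 + (-5 + 3²))²) - 3607/2835) = √(2/(-2 + (35 + (-5 + 9))²) - 3607/2835) = √(2/(-2 + (35 + 4)²) - 3607/2835) = √(2/(-2 + 39²) - 3607/2835) = √(2/(-2 + 1521) - 3607/2835) = √(2/1519 - 3607/2835) = √(-781909/615195) = I*√121195895/9765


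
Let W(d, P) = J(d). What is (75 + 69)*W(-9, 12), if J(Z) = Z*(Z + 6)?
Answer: 3888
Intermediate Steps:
J(Z) = Z*(6 + Z)
W(d, P) = d*(6 + d)
(75 + 69)*W(-9, 12) = (75 + 69)*(-9*(6 - 9)) = 144*(-9*(-3)) = 144*27 = 3888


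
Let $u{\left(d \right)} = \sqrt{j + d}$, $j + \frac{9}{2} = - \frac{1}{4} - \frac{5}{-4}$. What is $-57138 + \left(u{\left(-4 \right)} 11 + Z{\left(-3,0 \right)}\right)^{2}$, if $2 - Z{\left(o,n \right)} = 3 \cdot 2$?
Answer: $- \frac{116059}{2} - 44 i \sqrt{30} \approx -58030.0 - 241.0 i$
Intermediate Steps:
$Z{\left(o,n \right)} = -4$ ($Z{\left(o,n \right)} = 2 - 3 \cdot 2 = 2 - 6 = -4$)
$j = - \frac{7}{2}$ ($j = - \frac{9}{2} - \left(\frac{1}{4} - \frac{5}{4}\right) = - \frac{9}{2} - -1 = - \frac{9}{2} + \left(- \frac{1}{4} + \frac{5}{4}\right) = - \frac{9}{2} + 1 = - \frac{7}{2} \approx -3.5$)
$u{\left(d \right)} = \sqrt{- \frac{7}{2} + d}$
$-57138 + \left(u{\left(-4 \right)} 11 + Z{\left(-3,0 \right)}\right)^{2} = -57138 + \left(\frac{\sqrt{-14 + 4 \left(-4\right)}}{2} \cdot 11 - 4\right)^{2} = -57138 + \left(\frac{\sqrt{-14 - 16}}{2} \cdot 11 - 4\right)^{2} = -57138 + \left(\frac{\sqrt{-30}}{2} \cdot 11 - 4\right)^{2} = -57138 + \left(\frac{i \sqrt{30}}{2} \cdot 11 - 4\right)^{2} = -57138 + \left(\frac{11 i \sqrt{30}}{2} - 4\right)^{2} = -57138 + \left(-4 + \frac{11 i \sqrt{30}}{2}\right)^{2}$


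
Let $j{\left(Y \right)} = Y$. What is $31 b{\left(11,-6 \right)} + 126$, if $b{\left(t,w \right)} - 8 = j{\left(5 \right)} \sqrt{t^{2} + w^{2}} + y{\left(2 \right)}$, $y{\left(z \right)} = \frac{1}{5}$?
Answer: $\frac{1901}{5} + 155 \sqrt{157} \approx 2322.3$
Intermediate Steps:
$y{\left(z \right)} = \frac{1}{5}$
$b{\left(t,w \right)} = \frac{41}{5} + 5 \sqrt{t^{2} + w^{2}}$ ($b{\left(t,w \right)} = 8 + \left(5 \sqrt{t^{2} + w^{2}} + \frac{1}{5}\right) = 8 + \left(\frac{1}{5} + 5 \sqrt{t^{2} + w^{2}}\right) = \frac{41}{5} + 5 \sqrt{t^{2} + w^{2}}$)
$31 b{\left(11,-6 \right)} + 126 = 31 \left(\frac{41}{5} + 5 \sqrt{11^{2} + \left(-6\right)^{2}}\right) + 126 = 31 \left(\frac{41}{5} + 5 \sqrt{121 + 36}\right) + 126 = 31 \left(\frac{41}{5} + 5 \sqrt{157}\right) + 126 = \left(\frac{1271}{5} + 155 \sqrt{157}\right) + 126 = \frac{1901}{5} + 155 \sqrt{157}$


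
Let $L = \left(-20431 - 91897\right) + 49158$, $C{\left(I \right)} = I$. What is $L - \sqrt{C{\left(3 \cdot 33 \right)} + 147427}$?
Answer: $-63170 - \sqrt{147526} \approx -63554.0$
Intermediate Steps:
$L = -63170$ ($L = -112328 + 49158 = -63170$)
$L - \sqrt{C{\left(3 \cdot 33 \right)} + 147427} = -63170 - \sqrt{3 \cdot 33 + 147427} = -63170 - \sqrt{99 + 147427} = -63170 - \sqrt{147526}$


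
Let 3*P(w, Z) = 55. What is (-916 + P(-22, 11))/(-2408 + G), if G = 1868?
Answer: 2693/1620 ≈ 1.6623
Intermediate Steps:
P(w, Z) = 55/3 (P(w, Z) = (⅓)*55 = 55/3)
(-916 + P(-22, 11))/(-2408 + G) = (-916 + 55/3)/(-2408 + 1868) = -2693/3/(-540) = -2693/3*(-1/540) = 2693/1620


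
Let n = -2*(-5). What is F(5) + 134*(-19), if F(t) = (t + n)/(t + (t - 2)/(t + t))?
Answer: -134788/53 ≈ -2543.2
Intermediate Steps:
n = 10
F(t) = (10 + t)/(t + (-2 + t)/(2*t)) (F(t) = (t + 10)/(t + (t - 2)/(t + t)) = (10 + t)/(t + (-2 + t)/((2*t))) = (10 + t)/(t + (-2 + t)*(1/(2*t))) = (10 + t)/(t + (-2 + t)/(2*t)))
F(5) + 134*(-19) = 2*5*(10 + 5)/(-2 + 5 + 2*5²) + 134*(-19) = 2*5*15/(-2 + 5 + 2*25) - 2546 = 2*5*15/(-2 + 5 + 50) - 2546 = 2*5*15/53 - 2546 = 2*5*(1/53)*15 - 2546 = 150/53 - 2546 = -134788/53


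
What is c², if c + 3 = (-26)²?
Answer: 452929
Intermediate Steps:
c = 673 (c = -3 + (-26)² = -3 + 676 = 673)
c² = 673² = 452929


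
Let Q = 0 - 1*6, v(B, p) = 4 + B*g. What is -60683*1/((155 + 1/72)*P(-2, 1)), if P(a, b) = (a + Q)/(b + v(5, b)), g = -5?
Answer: -10922940/11161 ≈ -978.67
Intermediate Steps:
v(B, p) = 4 - 5*B (v(B, p) = 4 + B*(-5) = 4 - 5*B)
Q = -6 (Q = 0 - 6 = -6)
P(a, b) = (-6 + a)/(-21 + b) (P(a, b) = (a - 6)/(b + (4 - 5*5)) = (-6 + a)/(b + (4 - 25)) = (-6 + a)/(b - 21) = (-6 + a)/(-21 + b))
-60683*1/((155 + 1/72)*P(-2, 1)) = -60683*(-21 + 1)/((-6 - 2)*(155 + 1/72)) = -60683*5/(2*(155 + 1/72)) = -60683/(-1/20*(-8)*(11161/72)) = -60683/((⅖)*(11161/72)) = -60683/11161/180 = -60683*180/11161 = -10922940/11161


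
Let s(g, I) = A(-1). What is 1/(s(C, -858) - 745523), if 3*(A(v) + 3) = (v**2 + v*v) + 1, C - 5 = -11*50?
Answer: -1/745525 ≈ -1.3413e-6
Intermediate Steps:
C = -545 (C = 5 - 11*50 = 5 - 550 = -545)
A(v) = -8/3 + 2*v**2/3 (A(v) = -3 + ((v**2 + v*v) + 1)/3 = -3 + ((v**2 + v**2) + 1)/3 = -3 + (2*v**2 + 1)/3 = -3 + (1 + 2*v**2)/3 = -3 + (1/3 + 2*v**2/3) = -8/3 + 2*v**2/3)
s(g, I) = -2 (s(g, I) = -8/3 + (2/3)*(-1)**2 = -8/3 + (2/3)*1 = -8/3 + 2/3 = -2)
1/(s(C, -858) - 745523) = 1/(-2 - 745523) = 1/(-745525) = -1/745525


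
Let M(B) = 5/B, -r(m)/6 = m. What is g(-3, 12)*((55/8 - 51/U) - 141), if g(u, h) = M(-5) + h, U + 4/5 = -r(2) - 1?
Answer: -12243/8 ≈ -1530.4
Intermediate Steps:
r(m) = -6*m
U = 51/5 (U = -⅘ + (-(-6)*2 - 1) = -⅘ + (-1*(-12) - 1) = -⅘ + (12 - 1) = -⅘ + 11 = 51/5 ≈ 10.200)
g(u, h) = -1 + h (g(u, h) = 5/(-5) + h = 5*(-⅕) + h = -1 + h)
g(-3, 12)*((55/8 - 51/U) - 141) = (-1 + 12)*((55/8 - 51/51/5) - 141) = 11*((55*(⅛) - 51*5/51) - 141) = 11*((55/8 - 5) - 141) = 11*(15/8 - 141) = 11*(-1113/8) = -12243/8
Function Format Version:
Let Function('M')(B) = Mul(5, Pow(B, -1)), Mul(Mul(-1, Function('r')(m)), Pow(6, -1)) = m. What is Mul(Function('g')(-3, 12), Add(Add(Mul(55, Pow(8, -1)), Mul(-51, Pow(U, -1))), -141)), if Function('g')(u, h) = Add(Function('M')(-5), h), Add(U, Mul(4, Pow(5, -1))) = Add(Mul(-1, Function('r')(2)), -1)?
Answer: Rational(-12243, 8) ≈ -1530.4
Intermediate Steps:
Function('r')(m) = Mul(-6, m)
U = Rational(51, 5) (U = Add(Rational(-4, 5), Add(Mul(-1, Mul(-6, 2)), -1)) = Add(Rational(-4, 5), Add(Mul(-1, -12), -1)) = Add(Rational(-4, 5), Add(12, -1)) = Add(Rational(-4, 5), 11) = Rational(51, 5) ≈ 10.200)
Function('g')(u, h) = Add(-1, h) (Function('g')(u, h) = Add(Mul(5, Pow(-5, -1)), h) = Add(Mul(5, Rational(-1, 5)), h) = Add(-1, h))
Mul(Function('g')(-3, 12), Add(Add(Mul(55, Pow(8, -1)), Mul(-51, Pow(U, -1))), -141)) = Mul(Add(-1, 12), Add(Add(Mul(55, Pow(8, -1)), Mul(-51, Pow(Rational(51, 5), -1))), -141)) = Mul(11, Add(Add(Mul(55, Rational(1, 8)), Mul(-51, Rational(5, 51))), -141)) = Mul(11, Add(Add(Rational(55, 8), -5), -141)) = Mul(11, Add(Rational(15, 8), -141)) = Mul(11, Rational(-1113, 8)) = Rational(-12243, 8)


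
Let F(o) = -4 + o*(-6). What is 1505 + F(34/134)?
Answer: 100465/67 ≈ 1499.5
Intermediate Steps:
F(o) = -4 - 6*o
1505 + F(34/134) = 1505 + (-4 - 204/134) = 1505 + (-4 - 6*17/67) = 1505 + (-4 - 102/67) = 1505 - 370/67 = 100465/67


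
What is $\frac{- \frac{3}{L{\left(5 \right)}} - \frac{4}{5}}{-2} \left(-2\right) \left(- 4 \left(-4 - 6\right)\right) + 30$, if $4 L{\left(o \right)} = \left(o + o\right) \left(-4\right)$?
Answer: $10$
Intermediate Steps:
$L{\left(o \right)} = - 2 o$ ($L{\left(o \right)} = \frac{\left(o + o\right) \left(-4\right)}{4} = \frac{2 o \left(-4\right)}{4} = \frac{\left(-8\right) o}{4} = - 2 o$)
$\frac{- \frac{3}{L{\left(5 \right)}} - \frac{4}{5}}{-2} \left(-2\right) \left(- 4 \left(-4 - 6\right)\right) + 30 = \frac{- \frac{3}{\left(-2\right) 5} - \frac{4}{5}}{-2} \left(-2\right) \left(- 4 \left(-4 - 6\right)\right) + 30 = \left(- \frac{3}{-10} - \frac{4}{5}\right) \left(- \frac{1}{2}\right) \left(-2\right) \left(\left(-4\right) \left(-10\right)\right) + 30 = \left(\left(-3\right) \left(- \frac{1}{10}\right) - \frac{4}{5}\right) \left(- \frac{1}{2}\right) \left(-2\right) 40 + 30 = \left(\frac{3}{10} - \frac{4}{5}\right) \left(- \frac{1}{2}\right) \left(-2\right) 40 + 30 = \left(- \frac{1}{2}\right) \left(- \frac{1}{2}\right) \left(-2\right) 40 + 30 = \frac{1}{4} \left(-2\right) 40 + 30 = \left(- \frac{1}{2}\right) 40 + 30 = -20 + 30 = 10$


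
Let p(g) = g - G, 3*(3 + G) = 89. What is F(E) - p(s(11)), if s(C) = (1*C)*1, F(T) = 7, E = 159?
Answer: 68/3 ≈ 22.667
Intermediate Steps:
G = 80/3 (G = -3 + (1/3)*89 = -3 + 89/3 = 80/3 ≈ 26.667)
s(C) = C (s(C) = C*1 = C)
p(g) = -80/3 + g (p(g) = g - 1*80/3 = g - 80/3 = -80/3 + g)
F(E) - p(s(11)) = 7 - (-80/3 + 11) = 7 - 1*(-47/3) = 7 + 47/3 = 68/3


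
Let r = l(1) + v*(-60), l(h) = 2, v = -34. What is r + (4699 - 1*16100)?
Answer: -9359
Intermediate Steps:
r = 2042 (r = 2 - 34*(-60) = 2 + 2040 = 2042)
r + (4699 - 1*16100) = 2042 + (4699 - 1*16100) = 2042 + (4699 - 16100) = 2042 - 11401 = -9359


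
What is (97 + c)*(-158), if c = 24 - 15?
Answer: -16748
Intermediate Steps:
c = 9
(97 + c)*(-158) = (97 + 9)*(-158) = 106*(-158) = -16748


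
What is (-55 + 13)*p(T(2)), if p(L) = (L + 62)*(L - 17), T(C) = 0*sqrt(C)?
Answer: 44268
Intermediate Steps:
T(C) = 0
p(L) = (-17 + L)*(62 + L) (p(L) = (62 + L)*(-17 + L) = (-17 + L)*(62 + L))
(-55 + 13)*p(T(2)) = (-55 + 13)*(-1054 + 0**2 + 45*0) = -42*(-1054 + 0 + 0) = -42*(-1054) = 44268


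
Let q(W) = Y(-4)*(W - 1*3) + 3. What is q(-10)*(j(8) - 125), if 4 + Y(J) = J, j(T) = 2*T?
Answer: -11663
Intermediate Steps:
Y(J) = -4 + J
q(W) = 27 - 8*W (q(W) = (-4 - 4)*(W - 1*3) + 3 = -8*(W - 3) + 3 = -8*(-3 + W) + 3 = (24 - 8*W) + 3 = 27 - 8*W)
q(-10)*(j(8) - 125) = (27 - 8*(-10))*(2*8 - 125) = (27 + 80)*(16 - 125) = 107*(-109) = -11663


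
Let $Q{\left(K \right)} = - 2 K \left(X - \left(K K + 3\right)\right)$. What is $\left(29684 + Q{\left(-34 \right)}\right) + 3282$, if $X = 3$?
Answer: $-45642$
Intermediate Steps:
$Q{\left(K \right)} = 2 K^{3}$ ($Q{\left(K \right)} = - 2 K \left(3 - \left(K K + 3\right)\right) = - 2 K \left(3 - \left(K^{2} + 3\right)\right) = - 2 K \left(3 - \left(3 + K^{2}\right)\right) = - 2 K \left(- K^{2}\right) = 2 K^{3}$)
$\left(29684 + Q{\left(-34 \right)}\right) + 3282 = \left(29684 + 2 \left(-34\right)^{3}\right) + 3282 = \left(29684 + 2 \left(-39304\right)\right) + 3282 = \left(29684 - 78608\right) + 3282 = -48924 + 3282 = -45642$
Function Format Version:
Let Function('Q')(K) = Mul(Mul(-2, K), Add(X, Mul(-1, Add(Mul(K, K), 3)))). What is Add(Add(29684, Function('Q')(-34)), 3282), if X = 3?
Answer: -45642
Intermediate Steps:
Function('Q')(K) = Mul(2, Pow(K, 3)) (Function('Q')(K) = Mul(Mul(-2, K), Add(3, Mul(-1, Add(Mul(K, K), 3)))) = Mul(Mul(-2, K), Add(3, Mul(-1, Add(Pow(K, 2), 3)))) = Mul(Mul(-2, K), Add(3, Mul(-1, Add(3, Pow(K, 2))))) = Mul(Mul(-2, K), Add(3, Add(-3, Mul(-1, Pow(K, 2))))) = Mul(Mul(-2, K), Mul(-1, Pow(K, 2))) = Mul(2, Pow(K, 3)))
Add(Add(29684, Function('Q')(-34)), 3282) = Add(Add(29684, Mul(2, Pow(-34, 3))), 3282) = Add(Add(29684, Mul(2, -39304)), 3282) = Add(Add(29684, -78608), 3282) = Add(-48924, 3282) = -45642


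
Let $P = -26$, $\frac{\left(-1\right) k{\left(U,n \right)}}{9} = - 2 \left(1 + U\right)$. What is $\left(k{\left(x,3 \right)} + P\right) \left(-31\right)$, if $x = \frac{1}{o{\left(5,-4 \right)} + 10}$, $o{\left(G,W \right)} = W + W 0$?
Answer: $155$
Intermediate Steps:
$o{\left(G,W \right)} = W$ ($o{\left(G,W \right)} = W + 0 = W$)
$x = \frac{1}{6}$ ($x = \frac{1}{-4 + 10} = \frac{1}{6} \approx 0.16667$)
$k{\left(U,n \right)} = 18 + 18 U$ ($k{\left(U,n \right)} = - 9 \left(- 2 \left(1 + U\right)\right) = - 9 \left(-2 - 2 U\right) = 18 + 18 U$)
$\left(k{\left(x,3 \right)} + P\right) \left(-31\right) = \left(\left(18 + 18 \cdot \frac{1}{6}\right) - 26\right) \left(-31\right) = \left(\left(18 + 3\right) - 26\right) \left(-31\right) = \left(21 - 26\right) \left(-31\right) = \left(-5\right) \left(-31\right) = 155$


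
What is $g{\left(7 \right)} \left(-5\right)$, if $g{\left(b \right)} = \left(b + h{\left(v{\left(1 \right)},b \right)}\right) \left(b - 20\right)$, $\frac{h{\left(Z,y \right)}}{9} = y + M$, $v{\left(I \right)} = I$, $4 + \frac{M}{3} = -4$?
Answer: $-9490$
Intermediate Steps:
$M = -24$ ($M = -12 + 3 \left(-4\right) = -12 - 12 = -24$)
$h{\left(Z,y \right)} = -216 + 9 y$ ($h{\left(Z,y \right)} = 9 \left(y - 24\right) = 9 \left(-24 + y\right) = -216 + 9 y$)
$g{\left(b \right)} = \left(-216 + 10 b\right) \left(-20 + b\right)$ ($g{\left(b \right)} = \left(b + \left(-216 + 9 b\right)\right) \left(b - 20\right) = \left(-216 + 10 b\right) \left(-20 + b\right)$)
$g{\left(7 \right)} \left(-5\right) = \left(4320 - 2912 + 10 \cdot 7^{2}\right) \left(-5\right) = \left(4320 - 2912 + 10 \cdot 49\right) \left(-5\right) = \left(4320 - 2912 + 490\right) \left(-5\right) = 1898 \left(-5\right) = -9490$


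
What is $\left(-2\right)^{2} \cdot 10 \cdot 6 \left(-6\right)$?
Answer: $-1440$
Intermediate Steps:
$\left(-2\right)^{2} \cdot 10 \cdot 6 \left(-6\right) = 4 \cdot 10 \cdot 6 \left(-6\right) = 40 \cdot 6 \left(-6\right) = 240 \left(-6\right) = -1440$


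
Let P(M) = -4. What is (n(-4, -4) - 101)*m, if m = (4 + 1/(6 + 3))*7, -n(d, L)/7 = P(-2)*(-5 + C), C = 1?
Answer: -18389/3 ≈ -6129.7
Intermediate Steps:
n(d, L) = -112 (n(d, L) = -(-28)*(-5 + 1) = -(-28)*(-4) = -7*16 = -112)
m = 259/9 (m = (4 + 1/9)*7 = (37/9)*7 = 259/9 ≈ 28.778)
(n(-4, -4) - 101)*m = (-112 - 101)*(259/9) = -213*259/9 = -18389/3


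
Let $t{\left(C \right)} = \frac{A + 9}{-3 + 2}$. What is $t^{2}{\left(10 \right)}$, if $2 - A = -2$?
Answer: $169$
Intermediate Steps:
$A = 4$ ($A = 2 - -2 = 2 + 2 = 4$)
$t{\left(C \right)} = -13$ ($t{\left(C \right)} = \frac{4 + 9}{-3 + 2} = \frac{13}{-1} = 13 \left(-1\right) = -13$)
$t^{2}{\left(10 \right)} = \left(-13\right)^{2} = 169$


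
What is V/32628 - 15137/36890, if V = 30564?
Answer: 52801327/100303910 ≈ 0.52641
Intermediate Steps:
V/32628 - 15137/36890 = 30564/32628 - 15137/36890 = 30564*(1/32628) - 15137*1/36890 = 2547/2719 - 15137/36890 = 52801327/100303910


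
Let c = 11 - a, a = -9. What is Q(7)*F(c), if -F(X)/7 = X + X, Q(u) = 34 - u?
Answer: -7560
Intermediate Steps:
c = 20 (c = 11 - 1*(-9) = 11 + 9 = 20)
F(X) = -14*X (F(X) = -7*(X + X) = -14*X)
Q(7)*F(c) = (34 - 1*7)*(-14*20) = (34 - 7)*(-280) = 27*(-280) = -7560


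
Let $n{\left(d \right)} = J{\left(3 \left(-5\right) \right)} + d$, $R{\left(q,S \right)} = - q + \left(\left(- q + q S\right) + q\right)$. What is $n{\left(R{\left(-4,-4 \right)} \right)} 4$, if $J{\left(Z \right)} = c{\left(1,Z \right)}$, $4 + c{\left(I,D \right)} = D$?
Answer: $4$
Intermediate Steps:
$c{\left(I,D \right)} = -4 + D$
$R{\left(q,S \right)} = - q + S q$ ($R{\left(q,S \right)} = - q + \left(\left(- q + S q\right) + q\right) = - q + S q$)
$J{\left(Z \right)} = -4 + Z$
$n{\left(d \right)} = -19 + d$ ($n{\left(d \right)} = \left(-4 + 3 \left(-5\right)\right) + d = \left(-4 - 15\right) + d = -19 + d$)
$n{\left(R{\left(-4,-4 \right)} \right)} 4 = \left(-19 - 4 \left(-1 - 4\right)\right) 4 = \left(-19 - -20\right) 4 = \left(-19 + 20\right) 4 = 1 \cdot 4 = 4$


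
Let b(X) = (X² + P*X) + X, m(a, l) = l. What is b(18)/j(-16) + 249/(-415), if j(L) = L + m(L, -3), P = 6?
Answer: -2307/95 ≈ -24.284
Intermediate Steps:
b(X) = X² + 7*X (b(X) = (X² + 6*X) + X = X² + 7*X)
j(L) = -3 + L (j(L) = L - 3 = -3 + L)
b(18)/j(-16) + 249/(-415) = (18*(7 + 18))/(-3 - 16) + 249/(-415) = (18*25)/(-19) + 249*(-1/415) = 450*(-1/19) - ⅗ = -450/19 - ⅗ = -2307/95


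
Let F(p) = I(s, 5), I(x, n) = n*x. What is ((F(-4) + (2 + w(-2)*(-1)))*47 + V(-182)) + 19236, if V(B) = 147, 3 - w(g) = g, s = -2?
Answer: 18772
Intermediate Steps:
w(g) = 3 - g
F(p) = -10 (F(p) = 5*(-2) = -10)
((F(-4) + (2 + w(-2)*(-1)))*47 + V(-182)) + 19236 = ((-10 + (2 + (3 - 1*(-2))*(-1)))*47 + 147) + 19236 = ((-10 + (2 + (3 + 2)*(-1)))*47 + 147) + 19236 = ((-10 + (2 + 5*(-1)))*47 + 147) + 19236 = ((-10 + (2 - 5))*47 + 147) + 19236 = ((-10 - 3)*47 + 147) + 19236 = (-13*47 + 147) + 19236 = (-611 + 147) + 19236 = -464 + 19236 = 18772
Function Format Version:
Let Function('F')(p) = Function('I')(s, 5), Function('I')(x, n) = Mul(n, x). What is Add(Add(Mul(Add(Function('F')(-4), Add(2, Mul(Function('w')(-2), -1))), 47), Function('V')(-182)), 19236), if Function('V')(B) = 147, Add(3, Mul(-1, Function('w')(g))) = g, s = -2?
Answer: 18772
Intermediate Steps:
Function('w')(g) = Add(3, Mul(-1, g))
Function('F')(p) = -10 (Function('F')(p) = Mul(5, -2) = -10)
Add(Add(Mul(Add(Function('F')(-4), Add(2, Mul(Function('w')(-2), -1))), 47), Function('V')(-182)), 19236) = Add(Add(Mul(Add(-10, Add(2, Mul(Add(3, Mul(-1, -2)), -1))), 47), 147), 19236) = Add(Add(Mul(Add(-10, Add(2, Mul(Add(3, 2), -1))), 47), 147), 19236) = Add(Add(Mul(Add(-10, Add(2, Mul(5, -1))), 47), 147), 19236) = Add(Add(Mul(Add(-10, Add(2, -5)), 47), 147), 19236) = Add(Add(Mul(Add(-10, -3), 47), 147), 19236) = Add(Add(Mul(-13, 47), 147), 19236) = Add(Add(-611, 147), 19236) = Add(-464, 19236) = 18772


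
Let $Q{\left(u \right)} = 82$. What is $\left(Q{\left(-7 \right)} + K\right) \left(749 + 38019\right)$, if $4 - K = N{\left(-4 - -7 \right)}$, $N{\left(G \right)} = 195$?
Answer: $-4225712$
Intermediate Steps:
$K = -191$ ($K = 4 - 195 = -191$)
$\left(Q{\left(-7 \right)} + K\right) \left(749 + 38019\right) = \left(82 - 191\right) \left(749 + 38019\right) = \left(-109\right) 38768 = -4225712$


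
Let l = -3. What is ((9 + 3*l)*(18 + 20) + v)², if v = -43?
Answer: 1849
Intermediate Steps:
((9 + 3*l)*(18 + 20) + v)² = ((9 + 3*(-3))*(18 + 20) - 43)² = ((9 - 9)*38 - 43)² = (0*38 - 43)² = (0 - 43)² = (-43)² = 1849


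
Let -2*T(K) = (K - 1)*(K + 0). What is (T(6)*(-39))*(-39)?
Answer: -22815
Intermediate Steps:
T(K) = -K*(-1 + K)/2 (T(K) = -(K - 1)*(K + 0)/2 = -(-1 + K)*K/2 = -K*(-1 + K)/2)
(T(6)*(-39))*(-39) = (((1/2)*6*(1 - 1*6))*(-39))*(-39) = (((1/2)*6*(1 - 6))*(-39))*(-39) = (((1/2)*6*(-5))*(-39))*(-39) = -15*(-39)*(-39) = 585*(-39) = -22815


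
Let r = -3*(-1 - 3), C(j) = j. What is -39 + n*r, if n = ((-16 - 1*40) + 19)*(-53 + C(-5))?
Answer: 25713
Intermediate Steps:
r = 12 (r = -3*(-4) = 12)
n = 2146 (n = ((-16 - 1*40) + 19)*(-53 - 5) = ((-16 - 40) + 19)*(-58) = (-56 + 19)*(-58) = -37*(-58) = 2146)
-39 + n*r = -39 + 2146*12 = -39 + 25752 = 25713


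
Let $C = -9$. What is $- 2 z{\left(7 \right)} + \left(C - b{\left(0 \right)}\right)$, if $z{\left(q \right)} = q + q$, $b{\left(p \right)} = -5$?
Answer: $-32$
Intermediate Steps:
$z{\left(q \right)} = 2 q$
$- 2 z{\left(7 \right)} + \left(C - b{\left(0 \right)}\right) = - 2 \cdot 2 \cdot 7 - 4 = \left(-2\right) 14 + \left(-9 + 5\right) = -28 - 4 = -32$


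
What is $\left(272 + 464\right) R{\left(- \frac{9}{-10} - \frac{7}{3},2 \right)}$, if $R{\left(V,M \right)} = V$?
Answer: $- \frac{15824}{15} \approx -1054.9$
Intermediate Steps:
$\left(272 + 464\right) R{\left(- \frac{9}{-10} - \frac{7}{3},2 \right)} = \left(272 + 464\right) \left(- \frac{9}{-10} - \frac{7}{3}\right) = 736 \left(\left(-9\right) \left(- \frac{1}{10}\right) - \frac{7}{3}\right) = 736 \left(\frac{9}{10} - \frac{7}{3}\right) = 736 \left(- \frac{43}{30}\right) = - \frac{15824}{15}$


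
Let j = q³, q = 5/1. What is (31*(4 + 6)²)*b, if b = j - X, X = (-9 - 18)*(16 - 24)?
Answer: -282100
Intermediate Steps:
q = 5 (q = 5*1 = 5)
X = 216 (X = -27*(-8) = 216)
j = 125 (j = 5³ = 125)
b = -91 (b = 125 - 1*216 = 125 - 216 = -91)
(31*(4 + 6)²)*b = (31*(4 + 6)²)*(-91) = (31*10²)*(-91) = (31*100)*(-91) = 3100*(-91) = -282100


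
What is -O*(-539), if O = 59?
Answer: 31801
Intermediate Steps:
-O*(-539) = -59*(-539) = -1*(-31801) = 31801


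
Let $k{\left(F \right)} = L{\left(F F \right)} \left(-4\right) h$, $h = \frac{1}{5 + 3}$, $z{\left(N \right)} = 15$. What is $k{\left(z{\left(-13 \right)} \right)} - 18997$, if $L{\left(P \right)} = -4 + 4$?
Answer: $-18997$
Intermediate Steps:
$L{\left(P \right)} = 0$
$h = \frac{1}{8} \approx 0.125$
$k{\left(F \right)} = 0$ ($k{\left(F \right)} = 0 \left(-4\right) \frac{1}{8} = 0 \cdot \frac{1}{8} = 0$)
$k{\left(z{\left(-13 \right)} \right)} - 18997 = 0 - 18997 = -18997$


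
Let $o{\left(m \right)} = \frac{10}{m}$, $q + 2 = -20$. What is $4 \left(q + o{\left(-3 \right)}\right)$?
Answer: $- \frac{304}{3} \approx -101.33$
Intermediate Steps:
$q = -22$ ($q = -2 - 20 = -22$)
$4 \left(q + o{\left(-3 \right)}\right) = 4 \left(-22 + \frac{10}{-3}\right) = 4 \left(-22 + 10 \left(- \frac{1}{3}\right)\right) = 4 \left(-22 - \frac{10}{3}\right) = 4 \left(- \frac{76}{3}\right) = - \frac{304}{3}$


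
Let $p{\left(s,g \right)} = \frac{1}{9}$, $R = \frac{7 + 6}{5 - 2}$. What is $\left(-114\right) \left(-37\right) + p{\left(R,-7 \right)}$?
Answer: $\frac{37963}{9} \approx 4218.1$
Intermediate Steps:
$R = \frac{13}{3} \approx 4.3333$
$p{\left(s,g \right)} = \frac{1}{9}$
$\left(-114\right) \left(-37\right) + p{\left(R,-7 \right)} = \left(-114\right) \left(-37\right) + \frac{1}{9} = 4218 + \frac{1}{9} = \frac{37963}{9}$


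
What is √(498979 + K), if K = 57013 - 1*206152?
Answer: 4*√21865 ≈ 591.47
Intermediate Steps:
K = -149139 (K = 57013 - 206152 = -149139)
√(498979 + K) = √(498979 - 149139) = √349840 = 4*√21865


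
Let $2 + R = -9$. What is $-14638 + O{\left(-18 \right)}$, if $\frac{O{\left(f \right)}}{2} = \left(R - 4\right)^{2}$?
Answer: $-14188$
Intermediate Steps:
$R = -11$ ($R = -2 - 9 = -11$)
$O{\left(f \right)} = 450$ ($O{\left(f \right)} = 2 \left(-11 - 4\right)^{2} = 2 \left(-15\right)^{2} = 2 \cdot 225 = 450$)
$-14638 + O{\left(-18 \right)} = -14638 + 450 = -14188$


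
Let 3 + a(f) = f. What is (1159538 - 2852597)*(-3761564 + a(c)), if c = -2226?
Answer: 6372323612787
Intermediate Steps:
a(f) = -3 + f
(1159538 - 2852597)*(-3761564 + a(c)) = (1159538 - 2852597)*(-3761564 + (-3 - 2226)) = -1693059*(-3761564 - 2229) = -1693059*(-3763793) = 6372323612787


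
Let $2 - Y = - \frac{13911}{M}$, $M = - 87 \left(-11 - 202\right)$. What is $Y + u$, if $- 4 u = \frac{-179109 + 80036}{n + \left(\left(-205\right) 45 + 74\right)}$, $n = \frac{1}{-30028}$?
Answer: $\frac{74804591992}{1697354536533} \approx 0.044071$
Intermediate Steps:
$n = - \frac{1}{30028} \approx -3.3302 \cdot 10^{-5}$
$M = 18531$ ($M = \left(-87\right) \left(-213\right) = 18531$)
$Y = \frac{16991}{6177}$ ($Y = 2 - - \frac{13911}{18531} = 2 - \left(-13911\right) \frac{1}{18531} = 2 - - \frac{4637}{6177} = 2 + \frac{4637}{6177} = \frac{16991}{6177} \approx 2.7507$)
$u = - \frac{743741011}{274786229}$ ($u = - \frac{\left(-179109 + 80036\right) \frac{1}{- \frac{1}{30028} + \left(\left(-205\right) 45 + 74\right)}}{4} = - \frac{\left(-99073\right) \frac{1}{- \frac{1}{30028} + \left(-9225 + 74\right)}}{4} = - \frac{\left(-99073\right) \frac{1}{- \frac{1}{30028} - 9151}}{4} = - \frac{\left(-99073\right) \frac{1}{- \frac{274786229}{30028}}}{4} = - \frac{\left(-99073\right) \left(- \frac{30028}{274786229}\right)}{4} = \left(- \frac{1}{4}\right) \frac{2974964044}{274786229} = - \frac{743741011}{274786229} \approx -2.7066$)
$Y + u = \frac{16991}{6177} - \frac{743741011}{274786229} = \frac{74804591992}{1697354536533}$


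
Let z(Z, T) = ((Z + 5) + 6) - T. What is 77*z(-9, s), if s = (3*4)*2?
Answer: -1694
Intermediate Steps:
s = 24 (s = 12*2 = 24)
z(Z, T) = 11 + Z - T (z(Z, T) = ((5 + Z) + 6) - T = (11 + Z) - T = 11 + Z - T)
77*z(-9, s) = 77*(11 - 9 - 1*24) = 77*(11 - 9 - 24) = 77*(-22) = -1694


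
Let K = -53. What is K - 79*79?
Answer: -6294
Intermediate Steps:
K - 79*79 = -53 - 79*79 = -53 - 6241 = -6294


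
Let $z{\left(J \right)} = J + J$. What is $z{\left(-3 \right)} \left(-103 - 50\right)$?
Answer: $918$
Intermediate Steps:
$z{\left(J \right)} = 2 J$
$z{\left(-3 \right)} \left(-103 - 50\right) = 2 \left(-3\right) \left(-103 - 50\right) = - 6 \left(-103 - 50\right) = \left(-6\right) \left(-153\right) = 918$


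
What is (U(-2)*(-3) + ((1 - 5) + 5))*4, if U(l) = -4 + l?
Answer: 76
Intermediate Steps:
(U(-2)*(-3) + ((1 - 5) + 5))*4 = ((-4 - 2)*(-3) + ((1 - 5) + 5))*4 = (-6*(-3) + (-4 + 5))*4 = (18 + 1)*4 = 19*4 = 76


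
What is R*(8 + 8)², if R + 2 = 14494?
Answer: 3709952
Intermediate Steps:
R = 14492 (R = -2 + 14494 = 14492)
R*(8 + 8)² = 14492*(8 + 8)² = 14492*16² = 14492*256 = 3709952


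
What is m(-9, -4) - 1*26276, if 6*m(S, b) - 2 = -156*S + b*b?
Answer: -26039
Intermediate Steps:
m(S, b) = ⅓ - 26*S + b²/6 (m(S, b) = ⅓ + (-156*S + b*b)/6 = ⅓ + (-156*S + b²)/6 = ⅓ + (b² - 156*S)/6 = ⅓ + (-26*S + b²/6) = ⅓ - 26*S + b²/6)
m(-9, -4) - 1*26276 = (⅓ - 26*(-9) + (⅙)*(-4)²) - 1*26276 = (⅓ + 234 + (⅙)*16) - 26276 = (⅓ + 234 + 8/3) - 26276 = 237 - 26276 = -26039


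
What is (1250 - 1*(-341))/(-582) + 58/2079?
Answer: -1091311/403326 ≈ -2.7058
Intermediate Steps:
(1250 - 1*(-341))/(-582) + 58/2079 = (1250 + 341)*(-1/582) + 58*(1/2079) = 1591*(-1/582) + 58/2079 = -1591/582 + 58/2079 = -1091311/403326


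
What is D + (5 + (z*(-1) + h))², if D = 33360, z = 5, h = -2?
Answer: 33364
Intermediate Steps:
D + (5 + (z*(-1) + h))² = 33360 + (5 + (5*(-1) - 2))² = 33360 + (5 + (-5 - 2))² = 33360 + (5 - 7)² = 33360 + (-2)² = 33360 + 4 = 33364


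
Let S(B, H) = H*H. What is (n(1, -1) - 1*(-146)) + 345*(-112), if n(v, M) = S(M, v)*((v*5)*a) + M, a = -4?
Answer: -38515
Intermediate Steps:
S(B, H) = H**2
n(v, M) = M - 20*v**3 (n(v, M) = v**2*((v*5)*(-4)) + M = v**2*((5*v)*(-4)) + M = v**2*(-20*v) + M = -20*v**3 + M = M - 20*v**3)
(n(1, -1) - 1*(-146)) + 345*(-112) = ((-1 - 20*1**3) - 1*(-146)) + 345*(-112) = ((-1 - 20*1) + 146) - 38640 = ((-1 - 20) + 146) - 38640 = (-21 + 146) - 38640 = 125 - 38640 = -38515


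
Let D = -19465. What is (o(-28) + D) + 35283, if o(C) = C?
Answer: 15790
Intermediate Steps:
(o(-28) + D) + 35283 = (-28 - 19465) + 35283 = -19493 + 35283 = 15790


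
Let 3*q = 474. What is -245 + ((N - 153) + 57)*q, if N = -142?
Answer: -37849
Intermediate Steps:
q = 158 (q = (1/3)*474 = 158)
-245 + ((N - 153) + 57)*q = -245 + ((-142 - 153) + 57)*158 = -245 + (-295 + 57)*158 = -245 - 238*158 = -245 - 37604 = -37849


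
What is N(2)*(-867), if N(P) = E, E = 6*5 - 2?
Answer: -24276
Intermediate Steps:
E = 28 (E = 30 - 2 = 28)
N(P) = 28
N(2)*(-867) = 28*(-867) = -24276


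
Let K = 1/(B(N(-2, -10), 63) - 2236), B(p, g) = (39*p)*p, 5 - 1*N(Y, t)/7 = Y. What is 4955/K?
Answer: 452901865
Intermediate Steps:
N(Y, t) = 35 - 7*Y
B(p, g) = 39*p²
K = 1/91403 (K = 1/(39*(35 - 7*(-2))² - 2236) = 1/(39*(35 + 14)² - 2236) = 1/(39*49² - 2236) = 1/(39*2401 - 2236) = 1/(93639 - 2236) = 1/91403 ≈ 1.0941e-5)
4955/K = 4955/(1/91403) = 4955*91403 = 452901865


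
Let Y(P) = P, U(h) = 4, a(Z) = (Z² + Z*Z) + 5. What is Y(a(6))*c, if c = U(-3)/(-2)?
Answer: -154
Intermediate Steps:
a(Z) = 5 + 2*Z² (a(Z) = (Z² + Z²) + 5 = 2*Z² + 5 = 5 + 2*Z²)
c = -2 (c = 4/(-2) = 4*(-½) = -2)
Y(a(6))*c = (5 + 2*6²)*(-2) = (5 + 2*36)*(-2) = (5 + 72)*(-2) = 77*(-2) = -154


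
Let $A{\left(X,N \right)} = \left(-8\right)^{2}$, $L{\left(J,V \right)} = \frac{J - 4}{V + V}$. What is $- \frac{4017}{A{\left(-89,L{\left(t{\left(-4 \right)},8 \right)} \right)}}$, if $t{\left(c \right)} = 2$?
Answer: $- \frac{4017}{64} \approx -62.766$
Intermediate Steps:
$L{\left(J,V \right)} = \frac{-4 + J}{2 V}$
$A{\left(X,N \right)} = 64$
$- \frac{4017}{A{\left(-89,L{\left(t{\left(-4 \right)},8 \right)} \right)}} = - \frac{4017}{64}$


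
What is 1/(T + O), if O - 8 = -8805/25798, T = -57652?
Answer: -25798/1487108717 ≈ -1.7348e-5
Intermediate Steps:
O = 197579/25798 (O = 8 - 8805/25798 = 197579/25798 ≈ 7.6587)
1/(T + O) = 1/(-57652 + 197579/25798) = 1/(-1487108717/25798) = -25798/1487108717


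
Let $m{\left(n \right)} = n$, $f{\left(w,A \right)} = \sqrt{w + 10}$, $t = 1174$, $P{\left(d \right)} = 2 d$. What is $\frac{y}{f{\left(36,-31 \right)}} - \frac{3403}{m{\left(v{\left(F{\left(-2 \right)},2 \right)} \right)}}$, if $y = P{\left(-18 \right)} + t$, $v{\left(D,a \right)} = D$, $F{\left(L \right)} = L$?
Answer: $\frac{3403}{2} + \frac{569 \sqrt{46}}{23} \approx 1869.3$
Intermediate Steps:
$f{\left(w,A \right)} = \sqrt{10 + w}$
$y = 1138$ ($y = 2 \left(-18\right) + 1174 = -36 + 1174 = 1138$)
$\frac{y}{f{\left(36,-31 \right)}} - \frac{3403}{m{\left(v{\left(F{\left(-2 \right)},2 \right)} \right)}} = \frac{1138}{\sqrt{10 + 36}} - \frac{3403}{-2} = \frac{1138}{\sqrt{46}} - - \frac{3403}{2} = 1138 \frac{\sqrt{46}}{46} + \frac{3403}{2} = \frac{569 \sqrt{46}}{23} + \frac{3403}{2} = \frac{3403}{2} + \frac{569 \sqrt{46}}{23}$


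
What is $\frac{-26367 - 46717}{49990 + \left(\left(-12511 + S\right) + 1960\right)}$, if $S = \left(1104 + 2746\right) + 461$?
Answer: $- \frac{36542}{21875} \approx -1.6705$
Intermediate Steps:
$S = 4311$ ($S = 3850 + 461 = 4311$)
$\frac{-26367 - 46717}{49990 + \left(\left(-12511 + S\right) + 1960\right)} = \frac{-26367 - 46717}{49990 + \left(\left(-12511 + 4311\right) + 1960\right)} = - \frac{73084}{49990 + \left(-8200 + 1960\right)} = - \frac{73084}{49990 - 6240} = - \frac{73084}{43750} = \left(-73084\right) \frac{1}{43750} = - \frac{36542}{21875}$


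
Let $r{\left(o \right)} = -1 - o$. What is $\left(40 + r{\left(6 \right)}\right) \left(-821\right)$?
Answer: $-27093$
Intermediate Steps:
$\left(40 + r{\left(6 \right)}\right) \left(-821\right) = \left(40 - 7\right) \left(-821\right) = 33 \left(-821\right) = -27093$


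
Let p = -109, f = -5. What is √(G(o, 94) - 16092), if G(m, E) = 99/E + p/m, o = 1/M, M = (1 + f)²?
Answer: I*√157589590/94 ≈ 133.55*I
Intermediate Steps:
M = 16 (M = (1 - 5)² = (-4)² = 16)
o = 1/16 ≈ 0.062500
G(m, E) = -109/m + 99/E (G(m, E) = 99/E - 109/m = -109/m + 99/E)
√(G(o, 94) - 16092) = √((-109/1/16 + 99/94) - 16092) = √((-109*16 + 99*(1/94)) - 16092) = √((-1744 + 99/94) - 16092) = √(-163837/94 - 16092) = √(-1676485/94) = I*√157589590/94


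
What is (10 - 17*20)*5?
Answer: -1650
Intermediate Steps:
(10 - 17*20)*5 = (10 - 340)*5 = -330*5 = -1650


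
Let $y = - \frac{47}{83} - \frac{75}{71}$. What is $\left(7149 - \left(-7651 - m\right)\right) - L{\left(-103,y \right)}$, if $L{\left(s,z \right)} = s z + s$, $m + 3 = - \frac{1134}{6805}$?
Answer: $\frac{590808956608}{40101865} \approx 14733.0$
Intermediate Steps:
$m = - \frac{21549}{6805}$ ($m = -3 - \frac{1134}{6805} = - \frac{21549}{6805} \approx -3.1666$)
$y = - \frac{9562}{5893}$ ($y = \left(-47\right) \frac{1}{83} - \frac{75}{71} = - \frac{47}{83} - \frac{75}{71} = - \frac{9562}{5893} \approx -1.6226$)
$L{\left(s,z \right)} = s + s z$
$\left(7149 - \left(-7651 - m\right)\right) - L{\left(-103,y \right)} = \left(7149 - \left(-7651 - - \frac{21549}{6805}\right)\right) - - 103 \left(1 - \frac{9562}{5893}\right) = \left(7149 - \left(-7651 + \frac{21549}{6805}\right)\right) - \left(-103\right) \left(- \frac{3669}{5893}\right) = \left(7149 - - \frac{52043506}{6805}\right) - \frac{377907}{5893} = \left(7149 + \frac{52043506}{6805}\right) - \frac{377907}{5893} = \frac{100692451}{6805} - \frac{377907}{5893} = \frac{590808956608}{40101865}$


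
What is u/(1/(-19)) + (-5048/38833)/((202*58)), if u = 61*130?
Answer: -17137485595452/113741857 ≈ -1.5067e+5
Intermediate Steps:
u = 7930
u/(1/(-19)) + (-5048/38833)/((202*58)) = 7930/(1/(-19)) + (-5048/38833)/((202*58)) = 7930/(-1/19) - 5048*1/38833/11716 = 7930*(-19) - 5048/38833*1/11716 = -150670 - 1262/113741857 = -17137485595452/113741857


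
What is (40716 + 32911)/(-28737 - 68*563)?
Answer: -73627/67021 ≈ -1.0986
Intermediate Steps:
(40716 + 32911)/(-28737 - 68*563) = 73627/(-28737 - 38284) = 73627/(-67021) = 73627*(-1/67021) = -73627/67021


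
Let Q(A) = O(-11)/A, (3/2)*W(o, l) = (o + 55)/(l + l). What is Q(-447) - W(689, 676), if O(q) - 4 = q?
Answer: -26531/75543 ≈ -0.35120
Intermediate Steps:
W(o, l) = (55 + o)/(3*l) (W(o, l) = 2*((o + 55)/(l + l))/3 = 2*((55 + o)/((2*l)))/3 = 2*((55 + o)*(1/(2*l)))/3 = 2*((55 + o)/(2*l))/3 = (55 + o)/(3*l))
O(q) = 4 + q
Q(A) = -7/A (Q(A) = (4 - 11)/A = -7/A)
Q(-447) - W(689, 676) = -7/(-447) - (55 + 689)/(3*676) = -7*(-1/447) - 744/(3*676) = 7/447 - 1*62/169 = 7/447 - 62/169 = -26531/75543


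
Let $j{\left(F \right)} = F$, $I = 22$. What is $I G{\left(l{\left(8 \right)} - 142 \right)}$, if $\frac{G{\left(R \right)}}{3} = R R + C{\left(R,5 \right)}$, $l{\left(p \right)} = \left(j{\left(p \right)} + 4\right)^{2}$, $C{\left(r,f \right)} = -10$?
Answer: $-396$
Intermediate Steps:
$l{\left(p \right)} = \left(4 + p\right)^{2}$ ($l{\left(p \right)} = \left(p + 4\right)^{2} = \left(4 + p\right)^{2}$)
$G{\left(R \right)} = -30 + 3 R^{2}$ ($G{\left(R \right)} = 3 \left(R R - 10\right) = 3 \left(R^{2} - 10\right) = 3 \left(-10 + R^{2}\right) = -30 + 3 R^{2}$)
$I G{\left(l{\left(8 \right)} - 142 \right)} = 22 \left(-30 + 3 \left(\left(4 + 8\right)^{2} - 142\right)^{2}\right) = 22 \left(-30 + 3 \left(12^{2} - 142\right)^{2}\right) = 22 \left(-30 + 3 \left(144 - 142\right)^{2}\right) = 22 \left(-30 + 3 \cdot 2^{2}\right) = 22 \left(-30 + 3 \cdot 4\right) = 22 \left(-30 + 12\right) = 22 \left(-18\right) = -396$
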